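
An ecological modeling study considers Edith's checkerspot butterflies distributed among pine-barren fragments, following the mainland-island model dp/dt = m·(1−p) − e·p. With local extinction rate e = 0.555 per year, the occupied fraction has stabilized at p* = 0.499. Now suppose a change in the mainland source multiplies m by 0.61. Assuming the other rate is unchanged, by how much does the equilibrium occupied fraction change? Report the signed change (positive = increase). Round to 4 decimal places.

Balance m(1−p*) = e·p* gives m = e·p*/(1−p*) = 0.555×0.49900/0.50100 = 0.55278.
New p* = m/(m+e) = 0.33720/(0.33720+0.55500) = 0.37794.
Δp* = 0.37794 − 0.49900 = -0.12106.

-0.1211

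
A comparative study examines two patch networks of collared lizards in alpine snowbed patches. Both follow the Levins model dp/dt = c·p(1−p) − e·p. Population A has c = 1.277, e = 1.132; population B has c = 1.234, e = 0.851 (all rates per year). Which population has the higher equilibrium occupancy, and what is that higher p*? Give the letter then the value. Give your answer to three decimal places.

B, 0.310

A: p*_A = 1 − 1.132/1.277 = 0.1135.
B: p*_B = 1 − 0.851/1.234 = 0.3104.
B is higher at 0.3104.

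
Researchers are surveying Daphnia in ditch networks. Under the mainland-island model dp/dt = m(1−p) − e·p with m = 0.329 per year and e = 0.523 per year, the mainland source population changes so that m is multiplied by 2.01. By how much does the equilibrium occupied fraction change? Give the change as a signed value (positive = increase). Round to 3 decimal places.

Before: p* = 0.329/(0.329+0.523) = 0.3862.
After: m = 0.66129, e = 0.523; p* = 0.66129/1.1843 = 0.5584.
Δp* = 0.5584 − 0.3862 = +0.1722.

0.172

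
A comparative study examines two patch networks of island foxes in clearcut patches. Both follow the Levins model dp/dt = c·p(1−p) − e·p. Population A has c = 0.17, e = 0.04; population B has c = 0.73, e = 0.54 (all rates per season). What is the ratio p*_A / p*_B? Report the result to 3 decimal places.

2.938

A: p*_A = 1 − 0.04/0.17 = 0.7647.
B: p*_B = 1 − 0.54/0.73 = 0.2603.
p*_A / p*_B = 0.7647/0.2603 = 2.9381.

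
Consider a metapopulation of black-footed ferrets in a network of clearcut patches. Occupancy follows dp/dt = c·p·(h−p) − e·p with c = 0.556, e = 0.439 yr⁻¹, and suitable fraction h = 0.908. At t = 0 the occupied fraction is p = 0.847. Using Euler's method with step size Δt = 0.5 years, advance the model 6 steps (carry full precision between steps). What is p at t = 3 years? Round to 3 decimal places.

Update rule: p ← p + [c·p·(h−p) − e·p]·Δt with Δt = 0.5.
  1  |  dp/dt·Δt = -0.171553  |  p_1 = 0.675447
  2  |  dp/dt·Δt = -0.104593  |  p_2 = 0.570854
  3  |  dp/dt·Δt = -0.071798  |  p_3 = 0.499056
  4  |  dp/dt·Δt = -0.052807  |  p_4 = 0.446249
  5  |  dp/dt·Δt = -0.040668  |  p_5 = 0.405581
  6  |  dp/dt·Δt = -0.032376  |  p_6 = 0.373204

0.373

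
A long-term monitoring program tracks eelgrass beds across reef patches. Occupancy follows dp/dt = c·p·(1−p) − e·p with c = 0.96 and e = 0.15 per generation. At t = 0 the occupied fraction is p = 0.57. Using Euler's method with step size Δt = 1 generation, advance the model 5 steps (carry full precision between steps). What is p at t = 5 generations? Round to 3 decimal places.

Update rule: p ← p + [c·p·(1−p) − e·p]·Δt with Δt = 1.
p: 0.57000 → 0.71980  (Δp = +0.14980)
p: 0.71980 → 0.80545  (Δp = +0.08565)
p: 0.80545 → 0.83506  (Δp = +0.02962)
p: 0.83506 → 0.84203  (Δp = +0.00696)
p: 0.84203 → 0.84342  (Δp = +0.00139)

0.843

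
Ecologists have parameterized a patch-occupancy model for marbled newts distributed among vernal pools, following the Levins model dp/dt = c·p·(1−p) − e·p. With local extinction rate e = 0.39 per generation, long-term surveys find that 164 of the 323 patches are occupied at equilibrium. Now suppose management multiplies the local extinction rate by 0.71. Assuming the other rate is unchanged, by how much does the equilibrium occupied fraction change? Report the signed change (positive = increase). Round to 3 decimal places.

Observed p* = 164/323 = 0.50774.
Balance c(1−p*) = e gives c = e/(1 − 0.50774) = 0.39/0.49226 = 0.79226.
New p* = 1 − e/c = 1 − 0.27690/0.79226 = 0.65049.
Δp* = 0.65049 − 0.50774 = +0.14275.

0.143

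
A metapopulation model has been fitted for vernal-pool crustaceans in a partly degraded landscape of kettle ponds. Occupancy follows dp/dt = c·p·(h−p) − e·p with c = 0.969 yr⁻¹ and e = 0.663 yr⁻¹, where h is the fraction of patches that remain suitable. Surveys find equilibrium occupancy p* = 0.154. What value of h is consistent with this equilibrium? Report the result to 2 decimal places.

0.84

At equilibrium c(h−p*) = e, so h = p* + e/c.
h = 0.154 + 0.663/0.969 = 0.154 + 0.6842 = 0.8382.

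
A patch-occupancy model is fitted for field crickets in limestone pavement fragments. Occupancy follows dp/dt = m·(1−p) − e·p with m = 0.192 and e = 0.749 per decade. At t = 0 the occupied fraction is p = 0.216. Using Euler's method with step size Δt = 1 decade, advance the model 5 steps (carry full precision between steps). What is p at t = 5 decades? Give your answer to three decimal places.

0.204

Update rule: p ← p + [m·(1−p) − e·p]·Δt with Δt = 1.
  1  |  dp/dt·Δt = -0.011256  |  p_1 = 0.204744
  2  |  dp/dt·Δt = -0.000664  |  p_2 = 0.204080
  3  |  dp/dt·Δt = -0.000039  |  p_3 = 0.204041
  4  |  dp/dt·Δt = -0.000002  |  p_4 = 0.204038
  5  |  dp/dt·Δt = -0.000000  |  p_5 = 0.204038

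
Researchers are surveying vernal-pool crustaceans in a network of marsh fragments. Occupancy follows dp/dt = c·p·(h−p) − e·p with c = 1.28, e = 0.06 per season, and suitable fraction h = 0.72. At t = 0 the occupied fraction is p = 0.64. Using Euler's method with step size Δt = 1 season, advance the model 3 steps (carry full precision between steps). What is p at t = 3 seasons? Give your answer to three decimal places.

0.673

Update rule: p ← p + [c·p·(h−p) − e·p]·Δt with Δt = 1.
p: 0.64000 → 0.66714  (Δp = +0.02714)
p: 0.66714 → 0.67225  (Δp = +0.00511)
p: 0.67225 → 0.67300  (Δp = +0.00075)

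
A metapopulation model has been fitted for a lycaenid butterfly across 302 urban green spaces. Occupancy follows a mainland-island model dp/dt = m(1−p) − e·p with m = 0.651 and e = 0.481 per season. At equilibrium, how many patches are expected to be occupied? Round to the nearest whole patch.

p* = m/(m+e) = 0.651/1.1320 = 0.5751.
Expected occupied patches = N × p* = 302 × 0.5751 = 173.68 ≈ 174.

174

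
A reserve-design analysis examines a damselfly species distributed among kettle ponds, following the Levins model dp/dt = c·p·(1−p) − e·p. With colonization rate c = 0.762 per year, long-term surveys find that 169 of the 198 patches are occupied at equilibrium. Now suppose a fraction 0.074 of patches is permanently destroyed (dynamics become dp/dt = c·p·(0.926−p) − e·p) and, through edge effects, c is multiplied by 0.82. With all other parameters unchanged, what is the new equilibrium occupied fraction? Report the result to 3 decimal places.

0.747

Observed p* = 169/198 = 0.85354.
Balance c(1−p*) = e gives e = 0.762×(1 − 0.85354) = 0.11160.
New p* = 0.926 − e/c = 0.926 − 0.11160/0.62484 = 0.74739.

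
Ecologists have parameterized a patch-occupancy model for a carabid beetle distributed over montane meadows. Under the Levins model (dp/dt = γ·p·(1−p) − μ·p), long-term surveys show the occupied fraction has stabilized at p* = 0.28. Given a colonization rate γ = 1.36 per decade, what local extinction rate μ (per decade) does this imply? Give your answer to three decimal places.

0.979

At equilibrium γ(1−p*) = μ.
μ = 1.36 × (1 − 0.28) = 1.36 × 0.7200 = 0.9792.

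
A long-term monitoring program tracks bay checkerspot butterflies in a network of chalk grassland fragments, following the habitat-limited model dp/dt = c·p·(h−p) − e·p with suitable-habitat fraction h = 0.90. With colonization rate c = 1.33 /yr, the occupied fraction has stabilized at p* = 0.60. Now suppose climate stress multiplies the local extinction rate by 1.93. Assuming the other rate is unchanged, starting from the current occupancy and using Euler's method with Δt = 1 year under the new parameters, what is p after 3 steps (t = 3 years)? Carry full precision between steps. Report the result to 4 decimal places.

0.3360

Balance c(h−p*) = e gives e = 1.33×(0.9 − 0.60000) = 0.39900.
Starting from p₀ = 0.60000; update p ← p + (dp/dt)·Δt with the new parameters.
step 1: Δp = -0.22264, p = 0.37736
step 2: Δp = -0.02829, p = 0.34907
step 3: Δp = -0.01303, p = 0.33604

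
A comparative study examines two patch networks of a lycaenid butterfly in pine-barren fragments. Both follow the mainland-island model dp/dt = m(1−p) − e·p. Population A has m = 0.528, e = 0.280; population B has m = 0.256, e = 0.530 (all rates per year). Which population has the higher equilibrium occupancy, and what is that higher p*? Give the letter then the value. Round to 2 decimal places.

A: p*_A = m/(m+e) = 0.528/0.8080 = 0.6535.
B: p*_B = 0.256/0.7860 = 0.3257.
A is higher at 0.6535.

A, 0.65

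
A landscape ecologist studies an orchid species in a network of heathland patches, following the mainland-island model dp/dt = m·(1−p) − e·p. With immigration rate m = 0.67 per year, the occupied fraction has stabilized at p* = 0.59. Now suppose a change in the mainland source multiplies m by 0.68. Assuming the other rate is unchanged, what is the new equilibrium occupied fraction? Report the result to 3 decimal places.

0.495

Balance m(1−p*) = e·p* gives e = m(1−p*)/p* = 0.67×0.41000/0.59000 = 0.46559.
New p* = m/(m+e) = 0.45560/(0.45560+0.46559) = 0.49458.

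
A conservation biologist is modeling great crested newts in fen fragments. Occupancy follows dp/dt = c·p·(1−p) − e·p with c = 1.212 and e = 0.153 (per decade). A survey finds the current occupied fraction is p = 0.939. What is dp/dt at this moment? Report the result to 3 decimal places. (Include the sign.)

Colonization term: c·p·(1−p) = 1.212×0.939×0.0610 = 0.06942.
Extinction term: e·p = 0.14367.
dp/dt = 0.06942 − 0.14367 = -0.07424.

-0.074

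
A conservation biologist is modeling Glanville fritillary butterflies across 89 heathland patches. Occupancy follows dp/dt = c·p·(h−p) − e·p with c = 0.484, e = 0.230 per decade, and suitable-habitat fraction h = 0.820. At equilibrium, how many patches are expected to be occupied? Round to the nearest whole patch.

p* = h − e/c = 0.820 − 0.4752 = 0.3448.
Expected occupied patches = N × p* = 89 × 0.3448 = 30.69 ≈ 31.

31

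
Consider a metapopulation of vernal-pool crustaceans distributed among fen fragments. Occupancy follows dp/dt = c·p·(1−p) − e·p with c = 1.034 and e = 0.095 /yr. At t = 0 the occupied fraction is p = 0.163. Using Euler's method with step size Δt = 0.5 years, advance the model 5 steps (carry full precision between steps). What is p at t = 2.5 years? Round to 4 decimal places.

0.6109

Update rule: p ← p + [c·p·(1−p) − e·p]·Δt with Δt = 0.5.
t = 0.5: p = 0.16300 + (+0.06279) = 0.22579
t = 1: p = 0.22579 + (+0.07965) = 0.30544
t = 1.5: p = 0.30544 + (+0.09517) = 0.40062
t = 2: p = 0.40062 + (+0.10511) = 0.50573
t = 2.5: p = 0.50573 + (+0.10521) = 0.61094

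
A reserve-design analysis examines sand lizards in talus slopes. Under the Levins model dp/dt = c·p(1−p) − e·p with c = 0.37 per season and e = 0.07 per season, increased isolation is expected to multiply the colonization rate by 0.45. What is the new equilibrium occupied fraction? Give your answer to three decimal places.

Before: p* = 1 − 0.07/0.37 = 0.8108.
After the change, c = 0.1665, e = 0.07, so p* = 1 − 0.07/0.1665 = 0.5796.

0.580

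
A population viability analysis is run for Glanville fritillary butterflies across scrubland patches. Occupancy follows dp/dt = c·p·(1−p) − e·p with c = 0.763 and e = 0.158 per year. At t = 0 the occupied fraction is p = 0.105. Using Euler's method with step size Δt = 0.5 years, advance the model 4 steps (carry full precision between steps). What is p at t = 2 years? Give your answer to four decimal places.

0.2517

Update rule: p ← p + [c·p·(1−p) − e·p]·Δt with Δt = 0.5.
step 1: Δp = +0.02756, p = 0.13256
step 2: Δp = +0.03339, p = 0.16595
step 3: Δp = +0.03969, p = 0.20565
step 4: Δp = +0.04607, p = 0.25172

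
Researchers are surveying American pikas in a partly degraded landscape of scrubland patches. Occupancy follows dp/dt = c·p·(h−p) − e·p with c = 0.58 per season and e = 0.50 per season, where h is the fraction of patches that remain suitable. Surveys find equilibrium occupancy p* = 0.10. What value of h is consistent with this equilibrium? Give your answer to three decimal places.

0.962

At equilibrium c(h−p*) = e, so h = p* + e/c.
h = 0.10 + 0.50/0.58 = 0.10 + 0.8621 = 0.9621.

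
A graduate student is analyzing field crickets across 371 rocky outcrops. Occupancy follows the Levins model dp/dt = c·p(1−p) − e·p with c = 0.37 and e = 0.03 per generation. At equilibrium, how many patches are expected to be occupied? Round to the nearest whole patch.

p* = 1 − e/c = 1 − 0.03/0.37 = 0.9189.
Expected occupied patches = N × p* = 371 × 0.9189 = 340.92 ≈ 341.

341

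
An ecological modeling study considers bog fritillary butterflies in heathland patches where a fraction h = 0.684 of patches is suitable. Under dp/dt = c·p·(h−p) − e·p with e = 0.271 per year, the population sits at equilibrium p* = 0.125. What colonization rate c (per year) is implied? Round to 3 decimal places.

0.485

At equilibrium c(h−p*) = e, so c = e/(h−p*).
c = 0.271/(0.684 − 0.125) = 0.271/0.5590 = 0.4848.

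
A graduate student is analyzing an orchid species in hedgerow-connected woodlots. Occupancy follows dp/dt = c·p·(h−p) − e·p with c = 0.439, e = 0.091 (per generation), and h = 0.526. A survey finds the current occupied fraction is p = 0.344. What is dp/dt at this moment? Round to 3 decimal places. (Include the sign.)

Colonization term: c·p·(h−p) = 0.439×0.344×0.1820 = 0.02748.
Extinction term: e·p = 0.03130.
dp/dt = 0.02748 − 0.03130 = -0.00382.

-0.004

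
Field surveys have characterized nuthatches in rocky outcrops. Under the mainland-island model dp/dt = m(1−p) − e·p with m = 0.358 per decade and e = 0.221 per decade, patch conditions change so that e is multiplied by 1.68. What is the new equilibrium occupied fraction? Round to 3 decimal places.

0.491

Before: p* = 0.358/(0.358+0.221) = 0.6183.
After: m = 0.358, e = 0.37128; p* = 0.358/0.7293 = 0.4909.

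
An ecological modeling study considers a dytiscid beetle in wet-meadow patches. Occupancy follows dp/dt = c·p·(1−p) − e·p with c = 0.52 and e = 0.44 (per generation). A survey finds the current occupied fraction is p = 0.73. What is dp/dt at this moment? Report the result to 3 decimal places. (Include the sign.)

Colonization term: c·p·(1−p) = 0.52×0.73×0.2700 = 0.10249.
Extinction term: e·p = 0.32120.
dp/dt = 0.10249 − 0.32120 = -0.21871.

-0.219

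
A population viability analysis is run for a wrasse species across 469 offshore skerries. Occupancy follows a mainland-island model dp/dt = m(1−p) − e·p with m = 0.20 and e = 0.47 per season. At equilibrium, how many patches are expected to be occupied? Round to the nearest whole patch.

140

p* = m/(m+e) = 0.20/0.6700 = 0.2985.
Expected occupied patches = N × p* = 469 × 0.2985 = 140.00 ≈ 140.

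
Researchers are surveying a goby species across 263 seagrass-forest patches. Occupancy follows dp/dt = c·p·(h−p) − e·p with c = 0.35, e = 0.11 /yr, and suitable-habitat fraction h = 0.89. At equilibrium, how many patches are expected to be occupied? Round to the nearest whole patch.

p* = h − e/c = 0.89 − 0.3143 = 0.5757.
Expected occupied patches = N × p* = 263 × 0.5757 = 151.41 ≈ 151.

151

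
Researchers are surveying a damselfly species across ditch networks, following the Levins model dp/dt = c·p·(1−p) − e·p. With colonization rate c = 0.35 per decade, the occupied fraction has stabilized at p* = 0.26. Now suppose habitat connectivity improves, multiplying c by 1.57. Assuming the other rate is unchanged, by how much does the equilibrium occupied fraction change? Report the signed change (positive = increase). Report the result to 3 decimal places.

Balance c(1−p*) = e gives e = 0.35×(1 − 0.26000) = 0.25900.
New p* = 1 − e/c = 1 − 0.25900/0.54950 = 0.52866.
Δp* = 0.52866 − 0.26000 = +0.26866.

0.269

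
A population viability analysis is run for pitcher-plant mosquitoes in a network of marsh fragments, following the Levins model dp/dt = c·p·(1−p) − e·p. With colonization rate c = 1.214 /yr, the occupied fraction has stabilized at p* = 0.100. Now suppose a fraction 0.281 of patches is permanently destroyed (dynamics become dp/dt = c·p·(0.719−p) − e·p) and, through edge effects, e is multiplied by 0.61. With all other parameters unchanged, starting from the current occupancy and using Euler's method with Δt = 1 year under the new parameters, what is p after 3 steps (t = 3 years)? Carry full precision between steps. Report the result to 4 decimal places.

0.1242

Balance c(1−p*) = e gives e = 1.214×(1 − 0.10000) = 1.09260.
Starting from p₀ = 0.10000; update p ← p + (dp/dt)·Δt with the new parameters.
p: 0.10000 → 0.10850  (Δp = +0.00850)
p: 0.10850 → 0.11660  (Δp = +0.00810)
p: 0.11660 → 0.12416  (Δp = +0.00756)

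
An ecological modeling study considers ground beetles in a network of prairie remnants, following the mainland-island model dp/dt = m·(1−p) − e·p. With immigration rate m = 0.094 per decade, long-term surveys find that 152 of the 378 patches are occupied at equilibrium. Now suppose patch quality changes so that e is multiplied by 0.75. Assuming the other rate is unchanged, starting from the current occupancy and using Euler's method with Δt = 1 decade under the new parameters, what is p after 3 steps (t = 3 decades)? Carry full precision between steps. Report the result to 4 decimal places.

Observed p* = 152/378 = 0.40212.
Balance m(1−p*) = e·p* gives e = m(1−p*)/p* = 0.094×0.59788/0.40212 = 0.13976.
Starting from p₀ = 0.40212; update p ← p + (dp/dt)·Δt with the new parameters.
p: 0.40212 → 0.41617  (Δp = +0.01405)
p: 0.41617 → 0.42742  (Δp = +0.01126)
p: 0.42742 → 0.43644  (Δp = +0.00902)

0.4364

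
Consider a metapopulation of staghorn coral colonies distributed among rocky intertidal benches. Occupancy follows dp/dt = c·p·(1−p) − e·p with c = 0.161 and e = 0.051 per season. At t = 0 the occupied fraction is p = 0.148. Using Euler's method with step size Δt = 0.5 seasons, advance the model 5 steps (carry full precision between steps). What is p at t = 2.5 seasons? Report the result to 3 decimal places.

Update rule: p ← p + [c·p·(1−p) − e·p]·Δt with Δt = 0.5.
  1  |  dp/dt·Δt = +0.006377  |  p_1 = 0.154377
  2  |  dp/dt·Δt = +0.006572  |  p_2 = 0.160949
  3  |  dp/dt·Δt = +0.006767  |  p_3 = 0.167716
  4  |  dp/dt·Δt = +0.006960  |  p_4 = 0.174676
  5  |  dp/dt·Δt = +0.007151  |  p_5 = 0.181827

0.182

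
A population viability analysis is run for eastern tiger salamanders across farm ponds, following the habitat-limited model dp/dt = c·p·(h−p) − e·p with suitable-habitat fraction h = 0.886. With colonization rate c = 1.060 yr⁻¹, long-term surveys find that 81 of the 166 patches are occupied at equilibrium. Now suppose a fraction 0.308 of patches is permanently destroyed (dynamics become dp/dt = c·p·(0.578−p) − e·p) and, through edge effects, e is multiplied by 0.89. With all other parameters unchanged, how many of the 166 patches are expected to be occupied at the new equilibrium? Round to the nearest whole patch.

Observed p* = 81/166 = 0.48795.
Balance c(h−p*) = e gives e = 1.060×(0.886 − 0.48795) = 0.42193.
New p* = 0.578 − e/c = 0.578 − 0.37552/1.06000 = 0.22374.
Expected occupied = 166 × 0.22374 = 37.14 ≈ 37.

37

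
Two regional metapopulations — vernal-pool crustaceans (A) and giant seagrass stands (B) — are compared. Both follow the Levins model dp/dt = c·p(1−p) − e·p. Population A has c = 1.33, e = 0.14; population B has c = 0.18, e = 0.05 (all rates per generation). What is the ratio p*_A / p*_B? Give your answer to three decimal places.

1.239

A: p*_A = 1 − 0.14/1.33 = 0.8947.
B: p*_B = 1 − 0.05/0.18 = 0.7222.
p*_A / p*_B = 0.8947/0.7222 = 1.2389.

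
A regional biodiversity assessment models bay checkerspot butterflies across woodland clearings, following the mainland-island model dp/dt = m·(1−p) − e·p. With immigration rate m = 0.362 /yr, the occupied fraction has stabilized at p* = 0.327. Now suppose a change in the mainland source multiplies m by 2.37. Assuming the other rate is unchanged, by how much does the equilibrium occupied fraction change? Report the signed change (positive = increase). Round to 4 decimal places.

Balance m(1−p*) = e·p* gives e = m(1−p*)/p* = 0.362×0.67300/0.32700 = 0.74503.
New p* = m/(m+e) = 0.85794/(0.85794+0.74503) = 0.53522.
Δp* = 0.53522 − 0.32700 = +0.20822.

0.2082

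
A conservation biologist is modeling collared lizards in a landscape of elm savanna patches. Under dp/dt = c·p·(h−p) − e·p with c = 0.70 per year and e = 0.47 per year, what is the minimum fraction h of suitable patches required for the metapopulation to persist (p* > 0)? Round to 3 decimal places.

0.671

p* = h − e/c is positive only when h > e/c.
h_min = e/c = 0.47/0.70 = 0.6714.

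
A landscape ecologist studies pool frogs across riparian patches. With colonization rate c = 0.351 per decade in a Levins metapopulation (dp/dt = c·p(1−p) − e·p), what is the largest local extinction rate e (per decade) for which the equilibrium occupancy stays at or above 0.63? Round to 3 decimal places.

0.130

1 − e/c ≥ 0.63 ⇒ e ≤ c(1 − 0.63) = 0.351 × 0.3700.
e_max = 0.1299.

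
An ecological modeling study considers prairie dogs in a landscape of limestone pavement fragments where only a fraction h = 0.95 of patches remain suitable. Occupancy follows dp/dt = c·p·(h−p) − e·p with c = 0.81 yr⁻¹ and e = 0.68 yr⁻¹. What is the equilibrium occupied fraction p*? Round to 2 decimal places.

0.11

Setting dp/dt = 0 and dividing by p* gives c·(h−p*) = e.
So p* = h − e/c = 0.95 − 0.68/0.81 = 0.95 − 0.8395 = 0.1105.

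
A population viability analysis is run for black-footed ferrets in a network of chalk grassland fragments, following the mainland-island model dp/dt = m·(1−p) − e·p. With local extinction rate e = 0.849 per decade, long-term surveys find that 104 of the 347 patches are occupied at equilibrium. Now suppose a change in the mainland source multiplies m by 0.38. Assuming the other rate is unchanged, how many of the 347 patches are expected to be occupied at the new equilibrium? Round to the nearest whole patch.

Observed p* = 104/347 = 0.29971.
Balance m(1−p*) = e·p* gives m = e·p*/(1−p*) = 0.849×0.29971/0.70029 = 0.36335.
New p* = m/(m+e) = 0.13807/(0.13807+0.84900) = 0.13988.
Expected occupied = 347 × 0.13988 = 48.54 ≈ 49.

49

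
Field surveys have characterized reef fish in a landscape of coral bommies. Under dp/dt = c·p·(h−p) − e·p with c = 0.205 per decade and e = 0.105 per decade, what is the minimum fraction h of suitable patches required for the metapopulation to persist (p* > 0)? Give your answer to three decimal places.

0.512

p* = h − e/c is positive only when h > e/c.
h_min = e/c = 0.105/0.205 = 0.5122.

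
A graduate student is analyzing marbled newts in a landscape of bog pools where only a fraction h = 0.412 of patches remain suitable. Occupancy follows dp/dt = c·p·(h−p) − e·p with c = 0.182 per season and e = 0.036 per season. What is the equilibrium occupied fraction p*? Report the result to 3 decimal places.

0.214

Setting dp/dt = 0 and dividing by p* gives c·(h−p*) = e.
So p* = h − e/c = 0.412 − 0.036/0.182 = 0.412 − 0.1978 = 0.2142.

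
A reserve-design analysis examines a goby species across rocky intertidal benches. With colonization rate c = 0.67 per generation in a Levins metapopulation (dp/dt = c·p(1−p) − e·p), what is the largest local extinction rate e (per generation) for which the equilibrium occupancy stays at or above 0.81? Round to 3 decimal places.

0.127

1 − e/c ≥ 0.81 ⇒ e ≤ c(1 − 0.81) = 0.67 × 0.1900.
e_max = 0.1273.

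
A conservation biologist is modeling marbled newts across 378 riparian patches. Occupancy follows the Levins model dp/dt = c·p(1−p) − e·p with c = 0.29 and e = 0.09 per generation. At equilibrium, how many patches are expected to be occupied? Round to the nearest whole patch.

261

p* = 1 − e/c = 1 − 0.09/0.29 = 0.6897.
Expected occupied patches = N × p* = 378 × 0.6897 = 260.69 ≈ 261.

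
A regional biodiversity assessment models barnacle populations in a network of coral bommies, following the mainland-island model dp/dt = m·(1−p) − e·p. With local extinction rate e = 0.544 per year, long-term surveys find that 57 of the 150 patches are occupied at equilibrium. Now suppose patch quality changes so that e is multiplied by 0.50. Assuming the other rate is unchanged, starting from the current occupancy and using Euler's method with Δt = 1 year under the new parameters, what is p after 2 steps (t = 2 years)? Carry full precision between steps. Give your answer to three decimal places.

Observed p* = 57/150 = 0.38000.
Balance m(1−p*) = e·p* gives m = e·p*/(1−p*) = 0.544×0.38000/0.62000 = 0.33342.
Starting from p₀ = 0.38000; update p ← p + (dp/dt)·Δt with the new parameters.
t = 1: p = 0.38000 + (+0.10336) = 0.48336
t = 2: p = 0.48336 + (+0.04078) = 0.52414

0.524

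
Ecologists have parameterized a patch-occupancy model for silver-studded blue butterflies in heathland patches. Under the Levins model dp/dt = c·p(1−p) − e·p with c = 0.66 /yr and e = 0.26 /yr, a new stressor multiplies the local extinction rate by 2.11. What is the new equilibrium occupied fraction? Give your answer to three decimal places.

Before: p* = 1 − 0.26/0.66 = 0.6061.
After the change, c = 0.66, e = 0.5486, so p* = 1 − 0.5486/0.66 = 0.1688.

0.169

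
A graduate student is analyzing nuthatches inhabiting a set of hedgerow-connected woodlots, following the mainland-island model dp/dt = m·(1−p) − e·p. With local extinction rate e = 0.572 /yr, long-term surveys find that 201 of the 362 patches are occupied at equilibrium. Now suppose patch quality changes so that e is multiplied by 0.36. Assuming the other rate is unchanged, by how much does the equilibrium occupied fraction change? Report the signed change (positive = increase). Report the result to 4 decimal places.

Observed p* = 201/362 = 0.55525.
Balance m(1−p*) = e·p* gives m = e·p*/(1−p*) = 0.572×0.55525/0.44475 = 0.71412.
New p* = m/(m+e) = 0.71412/(0.71412+0.20592) = 0.77618.
Δp* = 0.77618 − 0.55525 = +0.22093.

0.2209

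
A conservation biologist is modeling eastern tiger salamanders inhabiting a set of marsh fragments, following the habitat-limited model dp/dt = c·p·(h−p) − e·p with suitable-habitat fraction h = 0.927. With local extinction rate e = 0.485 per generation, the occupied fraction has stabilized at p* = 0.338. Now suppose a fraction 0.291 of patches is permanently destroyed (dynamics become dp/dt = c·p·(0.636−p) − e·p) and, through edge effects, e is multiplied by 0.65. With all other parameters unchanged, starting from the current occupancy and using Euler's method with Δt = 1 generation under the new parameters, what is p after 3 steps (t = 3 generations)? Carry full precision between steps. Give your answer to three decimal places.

Balance c(h−p*) = e gives c = e/(0.927 − 0.33800) = 0.485/0.58900 = 0.82343.
Starting from p₀ = 0.33800; update p ← p + (dp/dt)·Δt with the new parameters.
t = 1: p = 0.33800 + (-0.02362) = 0.31438
t = 2: p = 0.31438 + (-0.01585) = 0.29853
t = 3: p = 0.29853 + (-0.01116) = 0.28738

0.287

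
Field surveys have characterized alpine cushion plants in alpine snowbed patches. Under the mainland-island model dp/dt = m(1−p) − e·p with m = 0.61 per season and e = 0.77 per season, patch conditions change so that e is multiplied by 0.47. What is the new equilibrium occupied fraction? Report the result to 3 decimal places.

0.628

Before: p* = 0.61/(0.61+0.77) = 0.4420.
After: m = 0.61, e = 0.3619; p* = 0.61/0.9719 = 0.6276.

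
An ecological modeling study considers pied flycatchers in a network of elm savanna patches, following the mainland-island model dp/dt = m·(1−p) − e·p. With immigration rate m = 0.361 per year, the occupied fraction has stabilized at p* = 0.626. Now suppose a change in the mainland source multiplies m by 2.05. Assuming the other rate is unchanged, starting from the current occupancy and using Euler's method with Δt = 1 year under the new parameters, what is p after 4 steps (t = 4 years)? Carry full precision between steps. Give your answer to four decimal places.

0.7743

Balance m(1−p*) = e·p* gives e = m(1−p*)/p* = 0.361×0.37400/0.62600 = 0.21568.
Starting from p₀ = 0.62600; update p ← p + (dp/dt)·Δt with the new parameters.
  1  |  dp/dt·Δt = +0.141765  |  p_1 = 0.767765
  2  |  dp/dt·Δt = +0.006276  |  p_2 = 0.774041
  3  |  dp/dt·Δt = +0.000278  |  p_3 = 0.774319
  4  |  dp/dt·Δt = +0.000012  |  p_4 = 0.774331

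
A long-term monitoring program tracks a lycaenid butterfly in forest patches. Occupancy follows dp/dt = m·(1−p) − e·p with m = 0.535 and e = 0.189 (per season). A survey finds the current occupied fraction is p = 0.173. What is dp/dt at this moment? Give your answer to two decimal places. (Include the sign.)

0.41

Colonization term: m·(1−p) = 0.535×0.8270 = 0.44244.
Extinction term: e·p = 0.03270.
dp/dt = 0.44244 − 0.03270 = 0.40975.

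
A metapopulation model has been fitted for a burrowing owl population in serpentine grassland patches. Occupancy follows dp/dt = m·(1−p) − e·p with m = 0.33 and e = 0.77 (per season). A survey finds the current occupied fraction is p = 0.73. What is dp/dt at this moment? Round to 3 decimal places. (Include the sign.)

Colonization term: m·(1−p) = 0.33×0.2700 = 0.08910.
Extinction term: e·p = 0.56210.
dp/dt = 0.08910 − 0.56210 = -0.47300.

-0.473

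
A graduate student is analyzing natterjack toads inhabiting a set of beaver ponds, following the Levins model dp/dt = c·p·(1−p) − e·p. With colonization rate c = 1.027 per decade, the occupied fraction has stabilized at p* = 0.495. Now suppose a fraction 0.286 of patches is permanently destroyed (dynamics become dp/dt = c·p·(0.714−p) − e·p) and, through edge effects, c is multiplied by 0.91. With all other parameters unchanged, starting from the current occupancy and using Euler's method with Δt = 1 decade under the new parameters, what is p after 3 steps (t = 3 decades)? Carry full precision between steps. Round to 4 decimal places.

Balance c(1−p*) = e gives e = 1.027×(1 − 0.49500) = 0.51863.
Starting from p₀ = 0.49500; update p ← p + (dp/dt)·Δt with the new parameters.
p: 0.49500 → 0.33959  (Δp = -0.15541)
p: 0.33959 → 0.28229  (Δp = -0.05730)
p: 0.28229 → 0.24978  (Δp = -0.03251)

0.2498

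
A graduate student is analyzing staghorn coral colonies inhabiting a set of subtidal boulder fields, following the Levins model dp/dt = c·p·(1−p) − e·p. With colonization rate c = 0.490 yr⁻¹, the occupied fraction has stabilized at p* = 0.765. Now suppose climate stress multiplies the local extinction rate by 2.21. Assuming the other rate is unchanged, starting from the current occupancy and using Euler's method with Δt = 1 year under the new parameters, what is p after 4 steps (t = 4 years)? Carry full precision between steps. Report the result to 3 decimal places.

Balance c(1−p*) = e gives e = 0.490×(1 − 0.76500) = 0.11515.
Starting from p₀ = 0.76500; update p ← p + (dp/dt)·Δt with the new parameters.
t = 1: p = 0.76500 + (-0.10659) = 0.65841
t = 2: p = 0.65841 + (-0.05735) = 0.60106
t = 3: p = 0.60106 + (-0.03546) = 0.56560
t = 4: p = 0.56560 + (-0.02354) = 0.54206

0.542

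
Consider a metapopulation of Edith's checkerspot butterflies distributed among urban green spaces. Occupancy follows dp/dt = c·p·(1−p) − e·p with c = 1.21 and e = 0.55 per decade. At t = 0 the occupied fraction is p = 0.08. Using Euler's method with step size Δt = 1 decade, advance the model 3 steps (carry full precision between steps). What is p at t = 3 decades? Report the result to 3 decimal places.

0.270

Update rule: p ← p + [c·p·(1−p) − e·p]·Δt with Δt = 1.
step 1: Δp = +0.04506, p = 0.12506
step 2: Δp = +0.06361, p = 0.18867
step 3: Δp = +0.08145, p = 0.27012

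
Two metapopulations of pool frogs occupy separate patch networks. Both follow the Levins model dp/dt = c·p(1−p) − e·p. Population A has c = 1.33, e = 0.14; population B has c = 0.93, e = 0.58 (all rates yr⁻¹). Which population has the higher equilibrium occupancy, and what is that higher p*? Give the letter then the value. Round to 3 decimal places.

A, 0.895

A: p*_A = 1 − 0.14/1.33 = 0.8947.
B: p*_B = 1 − 0.58/0.93 = 0.3763.
A is higher at 0.8947.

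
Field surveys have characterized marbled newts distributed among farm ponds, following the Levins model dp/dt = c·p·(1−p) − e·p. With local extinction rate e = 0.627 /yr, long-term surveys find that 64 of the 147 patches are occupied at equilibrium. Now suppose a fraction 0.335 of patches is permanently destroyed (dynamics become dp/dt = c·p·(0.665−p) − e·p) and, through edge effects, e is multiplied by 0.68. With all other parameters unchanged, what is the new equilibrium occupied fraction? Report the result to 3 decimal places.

Observed p* = 64/147 = 0.43537.
Balance c(1−p*) = e gives c = e/(1 − 0.43537) = 0.627/0.56463 = 1.11046.
New p* = 0.665 − e/c = 0.665 − 0.42636/1.11046 = 0.28105.

0.281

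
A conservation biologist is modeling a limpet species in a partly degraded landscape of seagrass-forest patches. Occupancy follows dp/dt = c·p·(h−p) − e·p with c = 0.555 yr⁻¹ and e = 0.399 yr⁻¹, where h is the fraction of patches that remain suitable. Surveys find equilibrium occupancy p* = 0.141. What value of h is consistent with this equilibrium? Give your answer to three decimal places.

0.860

At equilibrium c(h−p*) = e, so h = p* + e/c.
h = 0.141 + 0.399/0.555 = 0.141 + 0.7189 = 0.8599.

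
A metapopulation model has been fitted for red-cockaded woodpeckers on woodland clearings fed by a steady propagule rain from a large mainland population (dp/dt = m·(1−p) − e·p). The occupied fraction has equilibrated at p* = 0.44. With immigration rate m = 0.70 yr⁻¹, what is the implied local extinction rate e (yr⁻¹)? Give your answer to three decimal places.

0.891

At equilibrium m(1−p*) = e·p*, so e = m(1−p*)/p*.
e = 0.70 × 0.5600 / 0.44 = 0.8909.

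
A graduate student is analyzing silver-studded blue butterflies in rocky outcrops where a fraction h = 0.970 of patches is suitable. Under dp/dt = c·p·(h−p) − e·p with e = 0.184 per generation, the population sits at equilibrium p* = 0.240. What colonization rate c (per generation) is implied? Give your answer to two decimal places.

At equilibrium c(h−p*) = e, so c = e/(h−p*).
c = 0.184/(0.970 − 0.240) = 0.184/0.7300 = 0.2521.

0.25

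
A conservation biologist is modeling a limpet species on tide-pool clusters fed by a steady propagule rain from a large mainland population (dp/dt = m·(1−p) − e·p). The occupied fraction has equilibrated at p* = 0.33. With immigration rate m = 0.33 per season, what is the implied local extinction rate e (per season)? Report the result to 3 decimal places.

0.670

At equilibrium m(1−p*) = e·p*, so e = m(1−p*)/p*.
e = 0.33 × 0.6700 / 0.33 = 0.6700.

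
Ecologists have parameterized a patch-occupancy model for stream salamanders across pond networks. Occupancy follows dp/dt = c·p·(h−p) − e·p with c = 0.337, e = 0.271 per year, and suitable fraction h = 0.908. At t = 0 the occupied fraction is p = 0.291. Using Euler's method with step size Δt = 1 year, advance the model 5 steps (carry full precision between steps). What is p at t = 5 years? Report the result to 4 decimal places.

0.2223

Update rule: p ← p + [c·p·(h−p) − e·p]·Δt with Δt = 1.
  1  |  dp/dt·Δt = -0.018354  |  p_1 = 0.272646
  2  |  dp/dt·Δt = -0.015510  |  p_2 = 0.257137
  3  |  dp/dt·Δt = -0.013283  |  p_3 = 0.243853
  4  |  dp/dt·Δt = -0.011506  |  p_4 = 0.232348
  5  |  dp/dt·Δt = -0.010062  |  p_5 = 0.222286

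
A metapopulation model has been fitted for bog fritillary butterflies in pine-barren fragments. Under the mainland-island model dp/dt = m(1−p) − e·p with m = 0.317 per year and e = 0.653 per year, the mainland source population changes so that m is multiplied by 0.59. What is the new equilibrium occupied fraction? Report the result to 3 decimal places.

0.223

Before: p* = 0.317/(0.317+0.653) = 0.3268.
After: m = 0.18703, e = 0.653; p* = 0.18703/0.8400 = 0.2226.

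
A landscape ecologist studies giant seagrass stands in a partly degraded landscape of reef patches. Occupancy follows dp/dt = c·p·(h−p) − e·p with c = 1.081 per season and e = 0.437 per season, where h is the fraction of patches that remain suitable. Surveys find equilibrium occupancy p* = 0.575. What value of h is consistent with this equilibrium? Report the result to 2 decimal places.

At equilibrium c(h−p*) = e, so h = p* + e/c.
h = 0.575 + 0.437/1.081 = 0.575 + 0.4043 = 0.9793.

0.98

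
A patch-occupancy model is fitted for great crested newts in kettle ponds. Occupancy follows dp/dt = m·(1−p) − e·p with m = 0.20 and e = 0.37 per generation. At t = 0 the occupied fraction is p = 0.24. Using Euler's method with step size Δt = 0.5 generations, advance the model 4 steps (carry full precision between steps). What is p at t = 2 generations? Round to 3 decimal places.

0.322

Update rule: p ← p + [m·(1−p) − e·p]·Δt with Δt = 0.5.
t = 0.5: p = 0.24000 + (+0.03160) = 0.27160
t = 1: p = 0.27160 + (+0.02259) = 0.29419
t = 1.5: p = 0.29419 + (+0.01615) = 0.31035
t = 2: p = 0.31035 + (+0.01155) = 0.32190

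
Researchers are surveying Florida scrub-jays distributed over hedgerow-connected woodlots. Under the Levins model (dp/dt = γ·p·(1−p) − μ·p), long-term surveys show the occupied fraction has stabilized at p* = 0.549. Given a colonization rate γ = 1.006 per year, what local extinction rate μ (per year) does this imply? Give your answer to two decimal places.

At equilibrium γ(1−p*) = μ.
μ = 1.006 × (1 − 0.549) = 1.006 × 0.4510 = 0.4537.

0.45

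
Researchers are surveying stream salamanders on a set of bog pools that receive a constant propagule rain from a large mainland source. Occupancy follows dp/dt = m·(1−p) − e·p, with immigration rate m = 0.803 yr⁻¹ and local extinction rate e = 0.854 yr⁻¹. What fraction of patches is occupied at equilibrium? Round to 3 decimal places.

Setting dp/dt = 0: m − m·p* = e·p*, so m = (m+e)·p*.
p* = m/(m+e) = 0.803/(0.803+0.854) = 0.803/1.6570 = 0.4846.

0.485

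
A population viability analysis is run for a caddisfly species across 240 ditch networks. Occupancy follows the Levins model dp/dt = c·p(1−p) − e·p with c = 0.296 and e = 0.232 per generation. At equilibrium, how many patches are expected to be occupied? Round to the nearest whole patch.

p* = 1 − e/c = 1 − 0.232/0.296 = 0.2162.
Expected occupied patches = N × p* = 240 × 0.2162 = 51.89 ≈ 52.

52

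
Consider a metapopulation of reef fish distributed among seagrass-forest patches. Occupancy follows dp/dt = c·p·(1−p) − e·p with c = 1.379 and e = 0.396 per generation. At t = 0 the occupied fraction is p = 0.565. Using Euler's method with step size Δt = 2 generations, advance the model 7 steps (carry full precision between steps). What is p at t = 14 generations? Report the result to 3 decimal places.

0.765

Update rule: p ← p + [c·p·(1−p) − e·p]·Δt with Δt = 2.
t = 2: p = 0.56500 + (+0.23037) = 0.79537
t = 4: p = 0.79537 + (-0.18104) = 0.61432
t = 6: p = 0.61432 + (+0.16691) = 0.78123
t = 8: p = 0.78123 + (-0.14737) = 0.63386
t = 10: p = 0.63386 + (+0.13806) = 0.77192
t = 12: p = 0.77192 + (-0.12580) = 0.64613
t = 14: p = 0.64613 + (+0.11887) = 0.76500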